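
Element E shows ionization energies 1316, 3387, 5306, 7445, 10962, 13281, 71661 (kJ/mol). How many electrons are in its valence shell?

Look for the largest jump between consecutive ionization energies: IE7/IE6 ≈ 5.4, far larger than any earlier ratio.
That jump marks the point where a core electron is being removed. So the atom has 6 valence electrons.

6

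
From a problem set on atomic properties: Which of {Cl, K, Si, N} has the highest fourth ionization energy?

N

IE_4 is the cost of taking one more electron from the +3 cation: Cl³⁺ still has 4 valence electrons; K³⁺ is already 2 electrons into the core; Si³⁺ still has 1 valence electron; N³⁺ still has 2 valence electrons.
Usually core removal costs more than valence removal, but here the competition is close: a tightly held n=2 valence electron can cost more to remove than an n=3 core electron, so the actual values have to decide it.
Valence configurations: Cl³⁺ [Ne]3s²3p², Si³⁺ [Ne]3s¹, N³⁺ [He]2s².
Tabulated IE_4 (kJ/mol): Cl 5159, K 5877, Si 4356, N 7475.
So the fourth ionization energies run Si < Cl < K < N.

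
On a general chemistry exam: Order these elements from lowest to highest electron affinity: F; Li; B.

B < Li < F

Li is in period 2, group 1; B is in period 2, group 13; F is in period 2, group 17.
EA tends to increase across a period and decrease down a group, though the pattern is less regular than for IE or radius.
All lie in period 2; the across-period trend (electron affinity increases left to right) applies, with the exception below.
Note the exception: Li has a higher electron affinity than B, contrary to the simple trend — B's ns²np¹ configuration gives only a small electron affinity — the sparsely filled np subshell binds an added electron weakly.
For reference (kJ/mol): Li 60, B 27, F 328.
So from lowest to highest: B < Li < F.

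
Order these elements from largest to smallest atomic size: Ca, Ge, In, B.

Ca, In, Ge, B

B is in period 2, group 13; Ca is in period 4, group 2; Ge is in period 4, group 14; In is in period 5, group 13.
Across a period the added protons contract the valence shell; down a group each new principal shell makes the atom larger.
These span different periods and groups, so the two trends combine.
Ge > B: period and group pull opposite ways; the down-group shift dominates (121 vs 85 pm).
In > Ge: relative to Ge, both the across-period and down-group shifts push In's atomic radius up.
Ca > In: period and group pull opposite ways; the across-period shift dominates (171 vs 142 pm).
Approximate values (pm): B 85, Ca 171, Ge 121, In 142.
So from largest to smallest: Ca > In > Ge > B.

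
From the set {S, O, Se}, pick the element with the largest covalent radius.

Se

O is in period 2, group 16; S is in period 3, group 16; Se is in period 4, group 16.
Moving right in a period, electrons are added to the same shell under a stronger nuclear pull, so atoms get smaller; moving down, a new shell is opened and atoms get larger.
All are in group 16, so atomic radius increases down the group.
The largest covalent radius among these belongs to Se.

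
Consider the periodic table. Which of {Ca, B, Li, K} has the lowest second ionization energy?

Ca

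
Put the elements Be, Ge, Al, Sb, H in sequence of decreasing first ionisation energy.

IE₁ increases left→right with effective nuclear charge and decreases top→bottom as the valence shell moves farther out.
These sit on a diagonal, where the across-period and down-group effects partly cancel.
Ge > Al: period and group pull opposite ways; the across-period shift dominates (762 vs 578 kJ/mol).
Sb > Ge: the two effects oppose for this pair; the across-period effect wins (831 vs 762 kJ/mol).
Be > Sb: the two effects oppose for this pair; the down-group effect wins (900 vs 831 kJ/mol).
H > Be: period and group pull opposite ways; the down-group shift dominates (1312 vs 900 kJ/mol).
Approximate values (kJ/mol): H 1312, Be 900, Al 578, Ge 762, Sb 831.
So from highest to lowest: H > Be > Sb > Ge > Al.

H > Be > Sb > Ge > Al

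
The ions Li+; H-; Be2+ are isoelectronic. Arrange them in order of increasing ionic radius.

Be2+ < Li+ < H-

All of these have 2 electrons, so size is governed by nuclear charge alone: the more protons, the stronger the pull on the same electron cloud, and the smaller the ion.
Nuclear charges: Be2+ (Z=4), Li+ (Z=3), H- (Z=1).
Smallest to largest: Be2+ < Li+ < H-.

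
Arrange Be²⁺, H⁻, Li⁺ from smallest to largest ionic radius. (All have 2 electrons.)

Be²⁺ < Li⁺ < H⁻

All of these have 2 electrons, so size is governed by nuclear charge alone: the more protons, the stronger the pull on the same electron cloud, and the smaller the ion.
Nuclear charges: Be²⁺ (Z=4), Li⁺ (Z=3), H⁻ (Z=1).
Smallest to largest: Be²⁺ < Li⁺ < H⁻.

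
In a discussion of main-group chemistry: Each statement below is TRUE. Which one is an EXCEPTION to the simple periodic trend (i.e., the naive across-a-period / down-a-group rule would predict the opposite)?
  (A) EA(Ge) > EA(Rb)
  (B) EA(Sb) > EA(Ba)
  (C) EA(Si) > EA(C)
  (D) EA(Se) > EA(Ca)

(C)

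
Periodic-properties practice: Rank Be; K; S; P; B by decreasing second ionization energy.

The second ionization energy removes an electron from the +1 ion. For each element: Be⁺ still has 1 valence electron; K⁺ is the bare [Ar] core; S⁺ still has 5 valence electrons; P⁺ still has 4 valence electrons; B⁺ still has 2 valence electrons.
Breaking into a closed-shell core is much more expensive than removing a leftover valence electron — K has the largest IE_2 here.
Valence configurations: Be⁺ [He]2s¹, S⁺ [Ne]3s²3p³, P⁺ [Ne]3s²3p², B⁺ [He]2s².
Tabulated IE_2 (kJ/mol): Be 1757, K 3052, S 2252, P 1907, B 2427.
Putting it together, IE_2: Be < P < S < B < K.

K, B, S, P, Be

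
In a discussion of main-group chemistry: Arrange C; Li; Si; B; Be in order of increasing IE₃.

Si < B < C < Li < Be

The third ionization energy removes an electron from the +2 ion. For each element: C²⁺ still has 2 valence electrons; Li²⁺ is already 1 electron into the core; Si²⁺ still has 2 valence electrons; B²⁺ still has 1 valence electron; Be²⁺ is the bare [He] core.
Core electrons are held far more tightly than valence electrons, so Li and Be top the IE_3 order.
Valence configurations: C²⁺ [He]2s², Si²⁺ [Ne]3s², B²⁺ [He]2s¹.
The numbers (kJ/mol): C 4620, Li 11815, Si 3232, B 3660, Be 14849.
Hence IE_3: Si < B < C < Li < Be.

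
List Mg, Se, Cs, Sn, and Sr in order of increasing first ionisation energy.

Cs, Sr, Sn, Mg, Se

Mg is in period 3, group 2; Se is in period 4, group 16; Sr is in period 5, group 2; Sn is in period 5, group 14; Cs is in period 6, group 1.
Removing the outermost electron gets harder across a period and easier down a group.
Here both period and group differ, so the two effects have to be weighed against each other.
Sr > Cs: both effects reinforce here, so Sr is clearly the higher of the two.
Sn > Sr: both are in period 5; the period trend gives Sn the larger value.
Mg > Sn: the two effects oppose for this pair; the down-group effect wins (738 vs 709 kJ/mol).
Se > Mg: the two effects oppose for this pair; the across-period effect wins (941 vs 738 kJ/mol).
Tabulated first ionization energy (kJ/mol): Mg 738, Se 941, Sr 550, Sn 709, Cs 376.
So from lowest to highest: Cs < Sr < Sn < Mg < Se.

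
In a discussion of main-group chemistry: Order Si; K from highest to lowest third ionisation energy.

K > Si

IE_3 is the cost of taking one more electron from the +2 cation: Si²⁺ still has 2 valence electrons; K²⁺ is already 1 electron into the core.
Pulling an electron out of a noble-gas core costs far more than removing a remaining valence electron, so K sits at the high end of IE_3.
The numbers (kJ/mol): Si 3232, K 4420.
Overall IE_3 order: Si < K.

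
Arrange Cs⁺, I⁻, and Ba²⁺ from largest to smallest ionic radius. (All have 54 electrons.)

All of these have 54 electrons, so size is governed by nuclear charge alone: the more protons, the stronger the pull on the same electron cloud, and the smaller the ion.
Nuclear charges: Ba²⁺ (Z=56), Cs⁺ (Z=55), I⁻ (Z=53).
Largest to smallest: I⁻ > Cs⁺ > Ba²⁺.

I⁻ > Cs⁺ > Ba²⁺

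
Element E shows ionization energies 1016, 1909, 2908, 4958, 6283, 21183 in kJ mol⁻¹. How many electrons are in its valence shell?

5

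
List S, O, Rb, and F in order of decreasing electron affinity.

F > S > O > Rb

Atoms with high Z_eff and room in the valence shell (especially the halogens) have the most exothermic electron affinities.
These span different periods and groups, so the two trends combine.
O > Rb: both effects reinforce here, so O is clearly the higher of the two.
S > O: this pair runs against the simple trend — see the exception note.
F > S: relative to S, both the across-period and down-group shifts push F's electron affinity up.
Note the exception: S has a higher electron affinity than O, contrary to the simple trend — the compact 2p subshell of O repels the added electron more than S's larger 3p does.
Tabulated electron affinity (kJ/mol): O 141, F 328, S 200, Rb 47.
So from highest to lowest: F > S > O > Rb.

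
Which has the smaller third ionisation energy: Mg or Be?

Mg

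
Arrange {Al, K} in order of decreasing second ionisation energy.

The second ionization energy removes an electron from the +1 ion. For each element: Al⁺ still has 2 valence electrons; K⁺ is the bare [Ar] core.
Breaking into a closed-shell core is much more expensive than removing a leftover valence electron — K has the largest IE_2 here.
Approximate IE_2 values (kJ/mol): Al 1817, K 3052.
Putting it together, IE_2: Al < K.

K > Al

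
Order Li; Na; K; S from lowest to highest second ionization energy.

After 1 electron has been removed, what remains? Li⁺ is the bare [He] core; Na⁺ is the bare [Ne] core; K⁺ is the bare [Ar] core; S⁺ still has 5 valence electrons.
Pulling an electron out of a noble-gas core costs far more than removing a remaining valence electron, so K, Na and Li sit at the high end of IE_2.
The numbers (kJ/mol): Li 7298, Na 4562, K 3052, S 2252.
Overall IE_2 order: S < K < Na < Li.

S, K, Na, Li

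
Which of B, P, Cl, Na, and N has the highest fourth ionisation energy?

B

The fourth ionization energy removes an electron from the +3 ion. For each element: B³⁺ is the bare [He] core; P³⁺ still has 2 valence electrons; Cl³⁺ still has 4 valence electrons; Na³⁺ is already 2 electrons into the core; N³⁺ still has 2 valence electrons.
Pulling an electron out of a noble-gas core costs far more than removing a remaining valence electron, so Na and B sit at the high end of IE_4.
Valence configurations: P³⁺ [Ne]3s², Cl³⁺ [Ne]3s²3p², N³⁺ [He]2s².
Approximate IE_4 values (kJ/mol): B 25026, P 4964, Cl 5159, Na 9543, N 7475.
Overall IE_4 order: P < Cl < N < Na < B.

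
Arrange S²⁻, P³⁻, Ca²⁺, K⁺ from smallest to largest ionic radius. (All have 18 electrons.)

All of these have 18 electrons, so size is governed by nuclear charge alone: the more protons, the stronger the pull on the same electron cloud, and the smaller the ion.
Nuclear charges: Ca²⁺ (Z=20), K⁺ (Z=19), S²⁻ (Z=16), P³⁻ (Z=15).
Smallest to largest: Ca²⁺ < K⁺ < S²⁻ < P³⁻.

Ca²⁺ < K⁺ < S²⁻ < P³⁻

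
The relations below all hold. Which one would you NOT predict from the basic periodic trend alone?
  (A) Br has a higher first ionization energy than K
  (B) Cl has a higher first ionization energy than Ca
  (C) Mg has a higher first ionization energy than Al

(C)

The general trend: first ionization energy increases across a period and decreases down a group.
(A) Br (period 4, group 17) vs K (period 4, group 1): the stated order agrees with the simple trend.
(B) Cl (period 3, group 17) vs Ca (period 4, group 2): the stated order agrees with the simple trend.
(C) Mg (period 3, group 2) vs Al (period 3, group 13): the stated order contradicts the simple trend.
The exception is (C): Al's single 3p electron is easier to remove than one from Mg's filled 3s².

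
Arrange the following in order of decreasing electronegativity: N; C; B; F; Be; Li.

F > N > C > B > Be > Li

Li is in period 2, group 1; Be is in period 2, group 2; B is in period 2, group 13; C is in period 2, group 14; N is in period 2, group 15; F is in period 2, group 17.
Atoms toward the upper right of the periodic table pull bonding electrons most strongly.
All lie in period 2, so electronegativity increases left to right.
So from highest to lowest: F > N > C > B > Be > Li.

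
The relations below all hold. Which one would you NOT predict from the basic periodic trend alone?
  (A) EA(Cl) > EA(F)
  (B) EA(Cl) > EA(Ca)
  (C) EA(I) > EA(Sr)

(A)

The general trend: electron affinity increases across a period and decreases down a group.
(A) Cl (period 3, group 17) vs F (period 2, group 17): the stated order contradicts the simple trend.
(B) Cl (period 3, group 17) vs Ca (period 4, group 2): the stated order agrees with the simple trend.
(C) I (period 5, group 17) vs Sr (period 5, group 2): the stated order agrees with the simple trend.
The exception is (A): F's small 2p subshell makes the incoming electron feel strong e⁻–e⁻ repulsion, so Cl actually releases more energy on gaining an electron.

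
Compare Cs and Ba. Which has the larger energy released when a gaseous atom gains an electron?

Cs is in period 6, group 1; Ba is in period 6, group 2.
Atoms with high Z_eff and room in the valence shell (especially the halogens) have the most exothermic electron affinities.
All lie in period 6; the across-period trend (electron affinity increases left to right) applies, with the exception below.
Note the exception: Cs has a higher electron affinity than Ba, contrary to the simple trend — adding an electron to Ba (ns²) has to open a new, higher-energy np subshell, which is unfavourable.
Approximate values (kJ/mol): Cs 46, Ba 14.
So Cs has the larger energy released when a gaseous atom gains an electron (Cs > Ba).

Cs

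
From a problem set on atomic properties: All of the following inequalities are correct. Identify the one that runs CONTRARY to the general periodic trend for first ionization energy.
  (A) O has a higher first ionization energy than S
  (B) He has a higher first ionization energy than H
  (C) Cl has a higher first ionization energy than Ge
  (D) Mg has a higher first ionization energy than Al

(D)

The general trend: first ionization energy increases across a period and decreases down a group.
(A) O (period 2, group 16) vs S (period 3, group 16): the stated order agrees with the simple trend.
(B) He (period 1, group 18) vs H (period 1, group 1): the stated order agrees with the simple trend.
(C) Cl (period 3, group 17) vs Ge (period 4, group 14): the stated order agrees with the simple trend.
(D) Mg (period 3, group 2) vs Al (period 3, group 13): the stated order contradicts the simple trend.
The exception is (D): Al's single 3p electron is easier to remove than one from Mg's filled 3s².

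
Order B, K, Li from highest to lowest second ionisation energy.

The second ionization energy removes an electron from the +1 ion. For each element: B⁺ still has 2 valence electrons; K⁺ is the bare [Ar] core; Li⁺ is the bare [He] core.
Core electrons are held far more tightly than valence electrons, so K and Li top the IE_2 order.
Approximate IE_2 values (kJ/mol): B 2427, K 3052, Li 7298.
So the second ionization energies run B < K < Li.

Li > K > B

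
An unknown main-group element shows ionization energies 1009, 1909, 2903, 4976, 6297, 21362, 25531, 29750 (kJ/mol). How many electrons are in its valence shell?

5

Look for the largest jump between consecutive ionization energies: IE6/IE5 ≈ 3.4, far larger than any earlier ratio.
That jump marks the point where a core electron is being removed. So the atom has 5 valence electrons.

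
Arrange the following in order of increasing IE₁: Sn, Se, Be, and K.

IE₁ increases left→right with effective nuclear charge and decreases top→bottom as the valence shell moves farther out.
These span different periods and groups, so the two trends combine.
Sn > K: the two effects oppose for this pair; the across-period effect wins (709 vs 419 kJ/mol).
Be > Sn: the two effects oppose for this pair; the down-group effect wins (900 vs 709 kJ/mol).
Se > Be: the two effects oppose for this pair; the across-period effect wins (941 vs 900 kJ/mol).
Tabulated first ionization energy (kJ/mol): Be 900, K 419, Se 941, Sn 709.
So from lowest to highest: K < Sn < Be < Se.

K, Sn, Be, Se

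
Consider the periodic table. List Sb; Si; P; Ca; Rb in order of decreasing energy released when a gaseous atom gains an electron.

Si is in period 3, group 14; P is in period 3, group 15; Ca is in period 4, group 2; Rb is in period 5, group 1; Sb is in period 5, group 15.
EA tends to increase across a period and decrease down a group, though the pattern is less regular than for IE or radius.
Neither a single period nor a single group — weigh both effects.
Rb > Ca: this pair runs against the simple trend — see the exception note.
P > Rb: relative to Rb, both the across-period and down-group shifts push P's electron affinity up.
Sb > P: this pair runs against the simple trend — see the exception note.
Si > Sb: the two effects oppose for this pair; the down-group effect wins (134 vs 103 kJ/mol).
Note the exception: Rb has a higher electron affinity than Ca, contrary to the simple trend — adding an electron to Ca (ns²) has to open a new, higher-energy np subshell, which is unfavourable.
Note the exception: Sb has a higher electron affinity than P, contrary to the simple trend — both are half-filled np³, but the pairing/repulsion penalty for the added electron shrinks as the p orbitals become larger and more diffuse down the group, and for Sb that outweighs the weaker nuclear attraction.
Note the exception: Si has a higher electron affinity than P, contrary to the simple trend — adding an electron to P's half-filled 3p³ is unfavourable, so Si (3p²) has the more exothermic EA.
Tabulated electron affinity (kJ/mol): Si 134, P 72, Ca 2, Rb 47, Sb 103.
So from highest to lowest: Si > Sb > P > Rb > Ca.

Si > Sb > P > Rb > Ca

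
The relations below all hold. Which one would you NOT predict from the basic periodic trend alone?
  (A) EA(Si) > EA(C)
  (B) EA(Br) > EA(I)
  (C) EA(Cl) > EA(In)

The general trend: electron affinity increases across a period and decreases down a group.
(A) Si (period 3, group 14) vs C (period 2, group 14): the stated order contradicts the simple trend.
(B) Br (period 4, group 17) vs I (period 5, group 17): the stated order agrees with the simple trend.
(C) Cl (period 3, group 17) vs In (period 5, group 13): the stated order agrees with the simple trend.
The exception is (A): Si's larger, more diffuse 3p orbitals accept an added electron slightly more readily than C's compact 2p.

(A)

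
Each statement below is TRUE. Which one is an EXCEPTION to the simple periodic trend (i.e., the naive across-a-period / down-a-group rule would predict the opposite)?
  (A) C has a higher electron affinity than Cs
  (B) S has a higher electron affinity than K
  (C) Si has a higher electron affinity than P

(C)

The general trend: electron affinity increases across a period and decreases down a group.
(A) C (period 2, group 14) vs Cs (period 6, group 1): the stated order agrees with the simple trend.
(B) S (period 3, group 16) vs K (period 4, group 1): the stated order agrees with the simple trend.
(C) Si (period 3, group 14) vs P (period 3, group 15): the stated order contradicts the simple trend.
The exception is (C): adding an electron to P's half-filled 3p³ is unfavourable, so Si (3p²) has the more exothermic EA.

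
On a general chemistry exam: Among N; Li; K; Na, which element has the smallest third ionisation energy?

K

IE_3 is the cost of taking one more electron from the +2 cation: N²⁺ still has 3 valence electrons; Li²⁺ is already 1 electron into the core; K²⁺ is already 1 electron into the core; Na²⁺ is already 1 electron into the core.
Usually core removal costs more than valence removal, but here the competition is close: a tightly held n=2 valence electron can cost more to remove than an n=3 core electron, so the actual values have to decide it.
Approximate IE_3 values (kJ/mol): N 4578, Li 11815, K 4420, Na 6910.
Overall IE_3 order: K < N < Na < Li.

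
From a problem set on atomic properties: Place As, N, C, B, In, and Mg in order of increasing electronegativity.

Mg < In < B < As < C < N

B is in period 2, group 13; C is in period 2, group 14; N is in period 2, group 15; Mg is in period 3, group 2; As is in period 4, group 15; In is in period 5, group 13.
Electronegativity increases across a period and decreases down a group, tracking effective nuclear charge and atomic size.
Neither a single period nor a single group — weigh both effects.
In > Mg: period and group pull opposite ways; the across-period shift dominates (1.78 vs 1.31).
B > In: they share group 13; the group trend gives B the larger value.
As > B: the two effects oppose for this pair; the across-period effect wins (2.18 vs 2.04).
C > As: the two effects oppose for this pair; the down-group effect wins (2.55 vs 2.18).
N > C: both are in period 2; the period trend gives N the larger value.
Approximate values (Pauling): B 2.04, C 2.55, N 3.04, Mg 1.31, As 2.18, In 1.78.
So from lowest to highest: Mg < In < B < As < C < N.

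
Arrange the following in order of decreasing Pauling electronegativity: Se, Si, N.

N > Se > Si

N is in period 2, group 15; Si is in period 3, group 14; Se is in period 4, group 16.
EN rises left→right (higher Z_eff, smaller atoms) and falls top→bottom (larger, more shielded atoms).
Here both period and group differ, so the two effects have to be weighed against each other.
Se > Si: the two effects oppose for this pair; the across-period effect wins (2.55 vs 1.90).
N > Se: the two effects oppose for this pair; the down-group effect wins (3.04 vs 2.55).
Tabulated electronegativity (Pauling): N 3.04, Si 1.90, Se 2.55.
So from highest to lowest: N > Se > Si.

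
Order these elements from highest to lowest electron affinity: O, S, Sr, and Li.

S, O, Li, Sr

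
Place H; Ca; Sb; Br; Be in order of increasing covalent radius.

H < Be < Br < Sb < Ca

H is in period 1, group 1; Be is in period 2, group 2; Ca is in period 4, group 2; Br is in period 4, group 17; Sb is in period 5, group 15.
Across a period the added protons contract the valence shell; down a group each new principal shell makes the atom larger.
Here both period and group differ, so the two effects have to be weighed against each other.
Be > H: period and group pull opposite ways; the down-group shift dominates (102 vs 32 pm).
Br > Be: period and group pull opposite ways; the down-group shift dominates (114 vs 102 pm).
Sb > Br: relative to Br, both the across-period and down-group shifts push Sb's atomic radius up.
Ca > Sb: period and group pull opposite ways; the across-period shift dominates (171 vs 140 pm).
Approximate values (pm): H 32, Be 102, Ca 171, Br 114, Sb 140.
So from smallest to largest: H < Be < Br < Sb < Ca.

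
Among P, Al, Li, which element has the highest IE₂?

Li

The second ionization energy removes an electron from the +1 ion. For each element: P⁺ still has 4 valence electrons; Al⁺ still has 2 valence electrons; Li⁺ is the bare [He] core.
Pulling an electron out of a noble-gas core costs far more than removing a remaining valence electron, so Li sits at the high end of IE_2.
Valence configurations: P⁺ [Ne]3s²3p², Al⁺ [Ne]3s².
The numbers (kJ/mol): P 1907, Al 1817, Li 7298.
Hence IE_2: Al < P < Li.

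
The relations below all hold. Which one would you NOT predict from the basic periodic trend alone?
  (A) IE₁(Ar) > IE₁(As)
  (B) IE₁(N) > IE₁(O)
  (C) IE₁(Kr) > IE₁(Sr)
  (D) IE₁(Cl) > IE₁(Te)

The general trend: IE₁ increases across a period and decreases down a group.
(A) Ar (period 3, group 18) vs As (period 4, group 15): the stated order agrees with the simple trend.
(B) N (period 2, group 15) vs O (period 2, group 16): the stated order contradicts the simple trend.
(C) Kr (period 4, group 18) vs Sr (period 5, group 2): the stated order agrees with the simple trend.
(D) Cl (period 3, group 17) vs Te (period 5, group 16): the stated order agrees with the simple trend.
The exception is (B): pairing an electron in O's 2p⁴ costs repulsion energy, so O ionizes more easily than half-filled N (2p³).

(B)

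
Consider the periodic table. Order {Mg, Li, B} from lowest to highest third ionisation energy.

Consider each +2 ion: Mg²⁺ is the bare [Ne] core; Li²⁺ is already 1 electron into the core; B²⁺ still has 1 valence electron.
Core electrons are held far more tightly than valence electrons, so Mg and Li top the IE_3 order.
Approximate IE_3 values (kJ/mol): Mg 7733, Li 11815, B 3660.
Overall IE_3 order: B < Mg < Li.

B < Mg < Li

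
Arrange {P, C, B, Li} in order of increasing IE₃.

P, B, C, Li

IE_3 is the cost of taking one more electron from the +2 cation: P²⁺ still has 3 valence electrons; C²⁺ still has 2 valence electrons; B²⁺ still has 1 valence electron; Li²⁺ is already 1 electron into the core.
Breaking into a closed-shell core is much more expensive than removing a leftover valence electron — Li has the largest IE_3 here.
Valence configurations: P²⁺ [Ne]3s²3p¹, C²⁺ [He]2s², B²⁺ [He]2s¹.
Tabulated IE_3 (kJ/mol): P 2914, C 4620, B 3660, Li 11815.
So the third ionization energies run P < B < C < Li.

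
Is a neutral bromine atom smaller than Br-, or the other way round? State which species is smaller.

Forming Br- adds 1 electron to Br. More electron–electron repulsion in the same shell, with unchanged nuclear charge, lets the cloud expand.
An anion is larger than its parent atom: Br- > Br.

Br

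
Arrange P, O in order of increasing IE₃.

P, O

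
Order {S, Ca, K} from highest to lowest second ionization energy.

The second ionization energy removes an electron from the +1 ion. For each element: S⁺ still has 5 valence electrons; Ca⁺ still has 1 valence electron; K⁺ is the bare [Ar] core.
Breaking into a closed-shell core is much more expensive than removing a leftover valence electron — K has the largest IE_2 here.
Valence configurations: S⁺ [Ne]3s²3p³, Ca⁺ [Ar]4s¹.
Tabulated IE_2 (kJ/mol): S 2252, Ca 1145, K 3052.
Putting it together, IE_2: Ca < S < K.

K > S > Ca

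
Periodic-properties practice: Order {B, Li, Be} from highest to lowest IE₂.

Li, B, Be

Consider each +1 ion: B⁺ still has 2 valence electrons; Li⁺ is the bare [He] core; Be⁺ still has 1 valence electron.
Pulling an electron out of a noble-gas core costs far more than removing a remaining valence electron, so Li sits at the high end of IE_2.
Valence configurations: B⁺ [He]2s², Be⁺ [He]2s¹.
The numbers (kJ/mol): B 2427, Li 7298, Be 1757.
So the second ionization energies run Be < B < Li.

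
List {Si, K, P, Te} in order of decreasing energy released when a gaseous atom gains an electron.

Te > Si > P > K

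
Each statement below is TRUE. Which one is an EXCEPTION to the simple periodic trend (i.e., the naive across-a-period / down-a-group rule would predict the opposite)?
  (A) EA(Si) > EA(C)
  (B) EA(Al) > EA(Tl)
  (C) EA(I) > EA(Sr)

The general trend: electron affinity increases across a period and decreases down a group.
(A) Si (period 3, group 14) vs C (period 2, group 14): the stated order contradicts the simple trend.
(B) Al (period 3, group 13) vs Tl (period 6, group 13): the stated order agrees with the simple trend.
(C) I (period 5, group 17) vs Sr (period 5, group 2): the stated order agrees with the simple trend.
The exception is (A): Si's larger, more diffuse 3p orbitals accept an added electron slightly more readily than C's compact 2p.

(A)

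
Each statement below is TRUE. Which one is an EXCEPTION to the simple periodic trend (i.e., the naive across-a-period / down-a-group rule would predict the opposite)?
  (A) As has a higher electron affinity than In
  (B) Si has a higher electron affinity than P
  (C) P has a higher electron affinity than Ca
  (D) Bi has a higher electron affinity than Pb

(B)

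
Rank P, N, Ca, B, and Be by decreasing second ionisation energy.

Consider each +1 ion: P⁺ still has 4 valence electrons; N⁺ still has 4 valence electrons; Ca⁺ still has 1 valence electron; B⁺ still has 2 valence electrons; Be⁺ still has 1 valence electron.
All are still removing valence electrons, so compare the +1 ions as you would atoms: IE_2 generally rises across a period (higher Z_eff) and falls down a group (larger shell), subject to the usual subshell exceptions.
Valence configurations: P⁺ [Ne]3s²3p², N⁺ [He]2s²2p², Ca⁺ [Ar]4s¹, B⁺ [He]2s², Be⁺ [He]2s¹.
Tabulated IE_2 (kJ/mol): P 1907, N 2856, Ca 1145, B 2427, Be 1757.
So the second ionization energies run Ca < Be < P < B < N.

N > B > P > Be > Ca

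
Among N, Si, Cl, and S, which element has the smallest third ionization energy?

Consider each +2 ion: N²⁺ still has 3 valence electrons; Si²⁺ still has 2 valence electrons; Cl²⁺ still has 5 valence electrons; S²⁺ still has 4 valence electrons.
All are still removing valence electrons, so compare the +2 ions as you would atoms: IE_3 generally rises across a period (higher Z_eff) and falls down a group (larger shell), subject to the usual subshell exceptions.
Valence configurations: N²⁺ [He]2s²2p¹, Si²⁺ [Ne]3s², Cl²⁺ [Ne]3s²3p³, S²⁺ [Ne]3s²3p².
Approximate IE_3 values (kJ/mol): N 4578, Si 3232, Cl 3822, S 3357.
Putting it together, IE_3: Si < S < Cl < N.

Si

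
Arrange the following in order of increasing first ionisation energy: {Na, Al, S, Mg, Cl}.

Na, Al, Mg, S, Cl

Na is in period 3, group 1; Mg is in period 3, group 2; Al is in period 3, group 13; S is in period 3, group 16; Cl is in period 3, group 17.
First ionization energy rises across a period (greater Z_eff holds electrons more tightly) and falls down a group (valence electrons are farther from the nucleus).
All lie in period 3; the across-period trend (first ionization energy increases left to right) applies, with the exception below.
Note the exception: Mg has a higher first ionization energy than Al, contrary to the simple trend — Al's single 3p electron is easier to remove than one from Mg's filled 3s².
Tabulated first ionization energy (kJ/mol): Na 496, Mg 738, Al 578, S 1000, Cl 1251.
So from lowest to highest: Na < Al < Mg < S < Cl.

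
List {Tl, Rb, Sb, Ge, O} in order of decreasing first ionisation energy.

O > Sb > Ge > Tl > Rb

O is in period 2, group 16; Ge is in period 4, group 14; Rb is in period 5, group 1; Sb is in period 5, group 15; Tl is in period 6, group 13.
IE₁ increases left→right with effective nuclear charge and decreases top→bottom as the valence shell moves farther out.
These span different periods and groups, so the two trends combine.
Tl > Rb: the two effects oppose for this pair; the across-period effect wins (589 vs 403 kJ/mol).
Ge > Tl: relative to Tl, both the across-period and down-group shifts push Ge's first ionization energy up.
Sb > Ge: period and group pull opposite ways; the across-period shift dominates (831 vs 762 kJ/mol).
O > Sb: both effects reinforce here, so O is clearly the higher of the two.
For reference (kJ/mol): O 1314, Ge 762, Rb 403, Sb 831, Tl 589.
So from highest to lowest: O > Sb > Ge > Tl > Rb.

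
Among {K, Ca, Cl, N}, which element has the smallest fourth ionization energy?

Cl

After 3 electrons have been removed, what remains? K³⁺ is already 2 electrons into the core; Ca³⁺ is already 1 electron into the core; Cl³⁺ still has 4 valence electrons; N³⁺ still has 2 valence electrons.
Usually core removal costs more than valence removal, but here the competition is close: a tightly held n=2 valence electron can cost more to remove than an n=3 core electron, so the actual values have to decide it.
Valence configurations: Cl³⁺ [Ne]3s²3p², N³⁺ [He]2s².
The numbers (kJ/mol): K 5877, Ca 6491, Cl 5159, N 7475.
Putting it together, IE_4: Cl < K < Ca < N.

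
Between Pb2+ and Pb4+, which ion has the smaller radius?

Pb4+

Both ions have Z = 82 protons, but Pb4+ has lost more electrons, so its remaining electrons feel a larger effective nuclear charge per electron and are pulled in more tightly.
Higher positive charge → smaller ion, so Pb2+ > Pb4+.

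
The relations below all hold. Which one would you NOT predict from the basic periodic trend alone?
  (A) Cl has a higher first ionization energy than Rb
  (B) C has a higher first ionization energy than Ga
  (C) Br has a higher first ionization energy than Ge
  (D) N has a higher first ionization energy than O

(D)

The general trend: first ionization energy increases across a period and decreases down a group.
(A) Cl (period 3, group 17) vs Rb (period 5, group 1): the stated order agrees with the simple trend.
(B) C (period 2, group 14) vs Ga (period 4, group 13): the stated order agrees with the simple trend.
(C) Br (period 4, group 17) vs Ge (period 4, group 14): the stated order agrees with the simple trend.
(D) N (period 2, group 15) vs O (period 2, group 16): the stated order contradicts the simple trend.
The exception is (D): pairing an electron in O's 2p⁴ costs repulsion energy, so O ionizes more easily than half-filled N (2p³).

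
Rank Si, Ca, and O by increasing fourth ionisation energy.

Si < Ca < O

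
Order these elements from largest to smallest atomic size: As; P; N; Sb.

N is in period 2, group 15; P is in period 3, group 15; As is in period 4, group 15; Sb is in period 5, group 15.
Atomic radius shrinks across a period as nuclear charge pulls the same shell inward, and grows down a group as new shells are added.
All are in group 15, so atomic radius increases down the group.
So from largest to smallest: Sb > As > P > N.

Sb > As > P > N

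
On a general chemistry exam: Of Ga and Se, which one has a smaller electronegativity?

Ga

EN rises left→right (higher Z_eff, smaller atoms) and falls top→bottom (larger, more shielded atoms).
All lie in period 4, so electronegativity increases left to right.
So Ga has the smaller electronegativity (Ga < Se).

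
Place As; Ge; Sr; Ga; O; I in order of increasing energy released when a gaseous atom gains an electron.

Sr < Ga < As < Ge < O < I

O is in period 2, group 16; Ga is in period 4, group 13; Ge is in period 4, group 14; As is in period 4, group 15; Sr is in period 5, group 2; I is in period 5, group 17.
Atoms with high Z_eff and room in the valence shell (especially the halogens) have the most exothermic electron affinities.
These span different periods and groups, so the two trends combine.
Ga > Sr: both effects reinforce here, so Ga is clearly the higher of the two.
As > Ga: both are in period 4; the period trend gives As the larger value.
Ge > As: this pair runs against the simple trend — see the exception note.
O > Ge: relative to Ge, both the across-period and down-group shifts push O's electron affinity up.
I > O: period and group pull opposite ways; the across-period shift dominates (295 vs 141 kJ/mol).
Note the exception: Ge has a higher electron affinity than As, contrary to the simple trend — adding an electron to As's half-filled 4p³ is unfavourable, so Ge (4p²) has the more exothermic EA.
Approximate values (kJ/mol): O 141, Ga 29, Ge 119, As 78, Sr 5, I 295.
So from lowest to highest: Sr < Ga < As < Ge < O < I.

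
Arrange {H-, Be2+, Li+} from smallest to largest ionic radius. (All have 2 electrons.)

Be2+, Li+, H-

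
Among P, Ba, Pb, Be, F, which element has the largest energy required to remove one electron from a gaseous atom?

F

First ionization energy rises across a period (greater Z_eff holds electrons more tightly) and falls down a group (valence electrons are farther from the nucleus).
These span different periods and groups, so the two trends combine.
Pb > Ba: both are in period 6; the period trend gives Pb the larger value.
Be > Pb: period and group pull opposite ways; the down-group shift dominates (900 vs 716 kJ/mol).
P > Be: period and group pull opposite ways; the across-period shift dominates (1012 vs 900 kJ/mol).
F > P: relative to P, both the across-period and down-group shifts push F's first ionization energy up.
Approximate values (kJ/mol): Be 900, F 1681, P 1012, Ba 503, Pb 716.
The largest energy required to remove one electron from a gaseous atom among these belongs to F.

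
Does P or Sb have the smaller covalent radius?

P

P is in period 3, group 15; Sb is in period 5, group 15.
Moving right in a period, electrons are added to the same shell under a stronger nuclear pull, so atoms get smaller; moving down, a new shell is opened and atoms get larger.
All are in group 15, so atomic radius increases down the group.
So P has the smaller covalent radius (P < Sb).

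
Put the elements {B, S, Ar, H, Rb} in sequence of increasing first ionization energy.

Rb < B < S < H < Ar

H is in period 1, group 1; B is in period 2, group 13; S is in period 3, group 16; Ar is in period 3, group 18; Rb is in period 5, group 1.
First ionization energy rises across a period (greater Z_eff holds electrons more tightly) and falls down a group (valence electrons are farther from the nucleus).
These span different periods and groups, so the two trends combine.
B > Rb: relative to Rb, both the across-period and down-group shifts push B's first ionization energy up.
S > B: the two effects oppose for this pair; the across-period effect wins (1000 vs 801 kJ/mol).
H > S: period and group pull opposite ways; the down-group shift dominates (1312 vs 1000 kJ/mol).
Ar > H: the two effects oppose for this pair; the across-period effect wins (1521 vs 1312 kJ/mol).
For reference (kJ/mol): H 1312, B 801, S 1000, Ar 1521, Rb 403.
So from lowest to highest: Rb < B < S < H < Ar.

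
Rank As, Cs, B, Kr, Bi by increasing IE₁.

Cs < Bi < B < As < Kr

B is in period 2, group 13; As is in period 4, group 15; Kr is in period 4, group 18; Cs is in period 6, group 1; Bi is in period 6, group 15.
Removing the outermost electron gets harder across a period and easier down a group.
Here both period and group differ, so the two effects have to be weighed against each other.
Bi > Cs: Bi lies to the right of Cs in period 6, so the across-period effect alone puts Bi higher.
B > Bi: period and group pull opposite ways; the down-group shift dominates (801 vs 703 kJ/mol).
As > B: period and group pull opposite ways; the across-period shift dominates (947 vs 801 kJ/mol).
Kr > As: Kr lies to the right of As in period 4, so the across-period effect alone puts Kr higher.
For reference (kJ/mol): B 801, As 947, Kr 1351, Cs 376, Bi 703.
So from lowest to highest: Cs < Bi < B < As < Kr.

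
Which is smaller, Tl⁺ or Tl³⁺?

Both ions have Z = 81 protons, but Tl³⁺ has lost more electrons, so its remaining electrons feel a larger effective nuclear charge per electron and are pulled in more tightly.
Higher positive charge → smaller ion, so Tl⁺ > Tl³⁺.

Tl³⁺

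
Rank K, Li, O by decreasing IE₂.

Li > O > K

The second ionization energy removes an electron from the +1 ion. For each element: K⁺ is the bare [Ar] core; Li⁺ is the bare [He] core; O⁺ still has 5 valence electrons.
Usually core removal costs more than valence removal, but here the competition is close: a tightly held n=2 valence electron can cost more to remove than an n=3 core electron, so the actual values have to decide it.
Tabulated IE_2 (kJ/mol): K 3052, Li 7298, O 3388.
So the second ionization energies run K < O < Li.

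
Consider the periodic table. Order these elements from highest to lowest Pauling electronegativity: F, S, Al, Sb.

F is in period 2, group 17; Al is in period 3, group 13; S is in period 3, group 16; Sb is in period 5, group 15.
Electronegativity increases across a period and decreases down a group, tracking effective nuclear charge and atomic size.
These span different periods and groups, so the two trends combine.
Sb > Al: period and group pull opposite ways; the across-period shift dominates (2.05 vs 1.61).
S > Sb: both effects reinforce here, so S is clearly the higher of the two.
F > S: both effects reinforce here, so F is clearly the higher of the two.
Approximate values (Pauling): F 3.98, Al 1.61, S 2.58, Sb 2.05.
So from highest to lowest: F > S > Sb > Al.

F > S > Sb > Al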